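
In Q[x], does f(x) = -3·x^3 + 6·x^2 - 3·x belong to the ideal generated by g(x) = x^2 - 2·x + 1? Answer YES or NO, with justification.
YES

In Q[x] the ideal (g) consists of all multiples of g, so f ∈ (g) iff g | f, i.e. iff the remainder of f on division by g is 0. Divide f by g (g is monic, so eliminate the leading term of the running remainder at each step):
  leading term -3·x^3: subtract (-3·x)·g(x) = -3·x^3 + 6·x^2 - 3·x, leaving 0
The remainder is 0, so f(x) = g(x) · h(x) with h(x) = -3·x. Hence g | f, i.e. f ∈ (g).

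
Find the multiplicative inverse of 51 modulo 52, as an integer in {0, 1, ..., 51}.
Apply the extended Euclidean algorithm to (52, 51), tracking rows (r, s, t) with s·52 + t·51 = r. Each division r_prev = q·r_cur + r_new produces the new row as (previous row) − q·(current row):
  row A: (52, 1, 0)   [1·52 + 0·51 = 52]
  row B: (51, 0, 1)   [0·52 + 1·51 = 51]
  52 = 1·51 + 1   → row C = row A − 1·row B = (1, 1, −1)   [check: 1·52 − 1·51 = 1]
  51 = 51·1 + 0   → remainder 0, stop. gcd = 1 (last nonzero row C).
The gcd is 1, so 51 is invertible mod 52. The last nonzero row gives 1·52 − 1·51 = 1, so t = −1. So 51^(−1) ≡ −1 ≡ 51 (mod 52). Verify: 51 · 51 = 2601 ≡ 1 (mod 52). ✓

Final answer: 51^(−1) ≡ 51 (mod 52)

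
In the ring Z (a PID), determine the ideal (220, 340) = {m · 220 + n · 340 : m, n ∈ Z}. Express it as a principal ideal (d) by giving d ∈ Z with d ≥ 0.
(220, 340) = (20); d = 20

In the PID Z, (a, b) is generated by gcd(a, b). Compute gcd(340, 220) with the extended Euclidean algorithm, tracking rows (r, s, t) with s·340 + t·220 = r:
  row A: (340, 1, 0)   [1·340 + 0·220 = 340]
  row B: (220, 0, 1)   [0·340 + 1·220 = 220]
  340 = 1·220 + 120   → row C = row A − 1·row B = (120, 1, −1)   [check: 1·340 − 1·220 = 120]
  220 = 1·120 + 100   → row D = row B − 1·row C = (100, −1, 2)   [check: −1·340 + 2·220 = 100]
  120 = 1·100 + 20   → row E = row C − 1·row D = (20, 2, −3)   [check: 2·340 − 3·220 = 20]
  100 = 5·20 + 0   → remainder 0, stop. gcd = 20 (last nonzero row E).
So gcd(220, 340) = 20, with Bézout identity 2·340 − 3·220 = 20. Containment (⊇): the Bézout identity exhibits 20 as an element of (220, 340), giving (20) ⊆ (220, 340). Containment (⊆): since 20 | 220 and 20 | 340 (220 = 20·11, 340 = 20·17), every Z-linear combination of 220 and 340 is divisible by 20, so (220, 340) ⊆ (20). Therefore (220, 340) = (20), d = 20.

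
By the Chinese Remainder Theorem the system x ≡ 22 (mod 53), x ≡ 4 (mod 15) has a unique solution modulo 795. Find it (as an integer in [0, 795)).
The moduli 53, 15 are pairwise coprime, so by the CRT there is a unique solution mod 53·15 = 795.
Solve by successive substitution. Start with x ≡ 22 (mod 53).
  Combine with x ≡ 4 (mod 15): write x = 22 + 53·t and require 22 + 53·t ≡ 4 (mod 15), i.e. 53·t ≡ 4 − 22 ≡ 12 (mod 15). Since 53^(−1) ≡ 2 (mod 15) (53 ≡ 8 (mod 15)), t ≡ 2·12 ≡ 9 (mod 15). So x ≡ 22 + 53·9 = 499 (mod 795).
Unique solution in [0, 795): x = 499.

Final answer: x ≡ 499 (mod 795); the representative in [0, 795) is 499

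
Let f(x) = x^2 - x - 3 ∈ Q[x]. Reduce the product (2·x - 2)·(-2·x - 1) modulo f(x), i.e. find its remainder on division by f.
First multiply in Q[x] without reducing: a · b = -4·x^2 + 2·x + 2. Now divide by f(x) = x^2 - x - 3, eliminating the leading term at each step:
  leading term -4·x^2: subtract (-4)·f(x) = -4·x^2 + 4·x + 12, leaving -2·x - 10
The degree is now < 2, so this is the remainder. Hence a · b ≡ -2·x - 10 in Q[x]/(f).

Final answer: a · b ≡ -2·x - 10 (mod f(x))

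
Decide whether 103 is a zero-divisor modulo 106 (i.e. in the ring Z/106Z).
NO

gcd(103, 106) = 1, so 103 is a unit in Z/106Z (it has a multiplicative inverse). A unit cannot be a zero-divisor: if 103·b ≡ 0 then multiplying both sides by 103^(−1) gives b ≡ 0. So 103 is not a zero-divisor.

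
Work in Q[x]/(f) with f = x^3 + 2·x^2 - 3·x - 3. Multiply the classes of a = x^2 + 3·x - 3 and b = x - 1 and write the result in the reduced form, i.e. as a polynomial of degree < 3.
a · b ≡ 6 - 3·x (mod f(x))

First multiply in Q[x] without reducing: a · b = x^3 + 2·x^2 - 6·x + 3. Now divide by f(x) = x^3 + 2·x^2 - 3·x - 3, eliminating the leading term at each step:
  leading term x^3: subtract (1)·f(x) = x^3 + 2·x^2 - 3·x - 3, leaving 6 - 3·x
The degree is now < 3, so this is the remainder. Hence a · b ≡ 6 - 3·x in Q[x]/(f).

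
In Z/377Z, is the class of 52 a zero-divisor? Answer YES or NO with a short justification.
gcd(52, 377) = 13 > 1, so 52 is not a unit in Z/377Z. In Z/nZ every nonzero non-unit is a zero-divisor: explicitly, take b = 377/gcd = 29 ≠ 0 (mod 377); then 52·29 = 1508 = 4·377, i.e. 52·29 ≡ 0 (mod 377). So 52 is a zero-divisor.

Final answer: YES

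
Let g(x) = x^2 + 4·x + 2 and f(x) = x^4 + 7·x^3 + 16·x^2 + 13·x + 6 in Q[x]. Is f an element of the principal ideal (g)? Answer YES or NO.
NO

In Q[x] the ideal (g) consists of all multiples of g, so f ∈ (g) iff g | f, i.e. iff the remainder of f on division by g is 0. Divide f by g (g is monic, so eliminate the leading term of the running remainder at each step):
  leading term x^4: subtract (x^2)·g(x) = x^4 + 4·x^3 + 2·x^2, leaving 3·x^3 + 14·x^2 + 13·x + 6
  leading term 3·x^3: subtract (3·x)·g(x) = 3·x^3 + 12·x^2 + 6·x, leaving 2·x^2 + 7·x + 6
  leading term 2·x^2: subtract (2)·g(x) = 2·x^2 + 8·x + 4, leaving 2 - x
The remainder r(x) = 2 - x ≠ 0 (and deg r < deg g), so g ∤ f, i.e. f ∉ (g).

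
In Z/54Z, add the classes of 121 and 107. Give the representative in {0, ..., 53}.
12

Reduce the summands first: 121 ≡ 13, 107 ≡ 53 (mod 54), so 121 + 107 ≡ 13 + 53 (mod 54). 13 + 53 = 66; 66 = 1·54 + 12, so (121 + 107) mod 54 = 12.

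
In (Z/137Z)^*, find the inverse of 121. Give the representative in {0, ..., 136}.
121^(−1) ≡ 77 (mod 137)

Apply the extended Euclidean algorithm to (137, 121), tracking rows (r, s, t) with s·137 + t·121 = r. Each division r_prev = q·r_cur + r_new produces the new row as (previous row) − q·(current row):
  row A: (137, 1, 0)   [1·137 + 0·121 = 137]
  row B: (121, 0, 1)   [0·137 + 1·121 = 121]
  137 = 1·121 + 16   → row C = row A − 1·row B = (16, 1, −1)   [check: 1·137 − 1·121 = 16]
  121 = 7·16 + 9   → row D = row B − 7·row C = (9, −7, 8)   [check: −7·137 + 8·121 = 9]
  16 = 1·9 + 7   → row E = row C − 1·row D = (7, 8, −9)   [check: 8·137 − 9·121 = 7]
  9 = 1·7 + 2   → row F = row D − 1·row E = (2, −15, 17)   [check: −15·137 + 17·121 = 2]
  7 = 3·2 + 1   → row G = row E − 3·row F = (1, 53, −60)   [check: 53·137 − 60·121 = 1]
  2 = 2·1 + 0   → remainder 0, stop. gcd = 1 (last nonzero row G).
The gcd is 1, so 121 is invertible mod 137. The last nonzero row gives 53·137 − 60·121 = 1, so t = −60. So 121^(−1) ≡ −60 ≡ 77 (mod 137). Verify: 121 · 77 = 9317 ≡ 1 (mod 137). ✓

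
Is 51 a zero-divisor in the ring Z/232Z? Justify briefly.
NO

gcd(51, 232) = 1, so 51 is a unit in Z/232Z (it has a multiplicative inverse). A unit cannot be a zero-divisor: if 51·b ≡ 0 then multiplying both sides by 51^(−1) gives b ≡ 0. So 51 is not a zero-divisor.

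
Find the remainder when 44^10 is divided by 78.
64

Use repeated squaring. Binary(10) = 1010. Walk through the bits of the exponent 10 left-to-right: at each bit after the leading one, square the running value, then multiply by 44 if the bit is 1 (always reducing mod 78):
  bit 1 = 1 (leading): start with 44.
  bit 2 = 0: square 44^2 = 1936 ≡ 64 (mod 78).
  bit 3 = 1: square 64^2 = 4096 ≡ 40; bit is 1, so multiply 40·44 = 1760 ≡ 44 (mod 78).
  bit 4 = 0: square 44^2 = 1936 ≡ 64 (mod 78).
Final value: 44^10 ≡ 64 (mod 78).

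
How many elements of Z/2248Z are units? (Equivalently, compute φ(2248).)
An element a ∈ Z/2248Z is a unit iff gcd(a, 2248) = 1, so the number of units is φ(2248). φ is multiplicative, with φ(p^e) = p^e − p^(e−1). Factorise 2248 = 2^3 · 281. Then
  φ(2248) = (2^3 − 2^2) · (281 − 1) = 4 · 280 = 1120.

Final answer: Z/2248Z has φ(2248) = 1120 units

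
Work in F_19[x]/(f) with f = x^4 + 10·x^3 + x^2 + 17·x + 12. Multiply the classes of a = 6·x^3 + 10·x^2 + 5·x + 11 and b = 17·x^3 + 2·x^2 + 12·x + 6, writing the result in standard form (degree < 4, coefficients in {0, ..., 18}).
a · b ≡ 8·x^3 + 16·x^2 + 15·x + 9 (mod f(x))

Multiply as integer polynomials: a · b = 102·x^6 + 182·x^5 + 177·x^4 + 353·x^3 + 142·x^2 + 162·x + 66. Reducing coefficients mod 19: a · b ≡ 7·x^6 + 11·x^5 + 6·x^4 + 11·x^3 + 9·x^2 + 10·x + 9. Now divide by f(x) = x^4 + 10·x^3 + x^2 + 17·x + 12 in F_19[x], eliminating the leading term at each step:
  leading term 7·x^6: subtract (7·x^2)·f(x) = 7·x^6 + 13·x^5 + 7·x^4 + 5·x^3 + 8·x^2, leaving 17·x^5 + 18·x^4 + 6·x^3 + x^2 + 10·x + 9 (coefficients mod 19)
  leading term 17·x^5: subtract (17·x)·f(x) = 17·x^5 + 18·x^4 + 17·x^3 + 4·x^2 + 14·x, leaving 8·x^3 + 16·x^2 + 15·x + 9 (coefficients mod 19)
The degree is now < 4, so this is the remainder. Hence a · b ≡ 8·x^3 + 16·x^2 + 15·x + 9 in F_19[x]/(f).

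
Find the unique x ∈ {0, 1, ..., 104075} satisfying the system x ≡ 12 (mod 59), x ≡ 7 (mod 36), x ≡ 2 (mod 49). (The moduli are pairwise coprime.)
The moduli 59, 36, 49 are pairwise coprime, so by the CRT there is a unique solution mod 59·36·49 = 104076.
Solve by successive substitution. Start with x ≡ 12 (mod 59).
  Combine with x ≡ 7 (mod 36): write x = 12 + 59·t and require 12 + 59·t ≡ 7 (mod 36), i.e. 59·t ≡ 7 − 12 ≡ 31 (mod 36). Since 59^(−1) ≡ 11 (mod 36) (59 ≡ 23 (mod 36)), t ≡ 11·31 ≡ 17 (mod 36). So x ≡ 12 + 59·17 = 1015 (mod 2124).
  Combine with x ≡ 2 (mod 49): write x = 1015 + 2124·t and require 1015 + 2124·t ≡ 2 (mod 49), i.e. 2124·t ≡ 2 − 1015 ≡ 16 (mod 49). Since 2124^(−1) ≡ 26 (mod 49) (2124 ≡ 17 (mod 49)), t ≡ 26·16 ≡ 24 (mod 49). So x ≡ 1015 + 2124·24 = 51991 (mod 104076).
Unique solution in [0, 104076): x = 51991.

Final answer: x ≡ 51991 (mod 104076); the representative in [0, 104076) is 51991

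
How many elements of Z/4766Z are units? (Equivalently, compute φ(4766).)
An element a ∈ Z/4766Z is a unit iff gcd(a, 4766) = 1, so the number of units is φ(4766). φ is multiplicative, with φ(p^e) = p^e − p^(e−1). Factorise 4766 = 2 · 2383. Then
  φ(4766) = (2 − 1) · (2383 − 1) = 1 · 2382 = 2382.

Final answer: Z/4766Z has φ(4766) = 2382 units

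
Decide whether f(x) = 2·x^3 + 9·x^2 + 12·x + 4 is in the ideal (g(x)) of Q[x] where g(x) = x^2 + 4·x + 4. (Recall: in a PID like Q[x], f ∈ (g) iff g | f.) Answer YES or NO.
In Q[x] the ideal (g) consists of all multiples of g, so f ∈ (g) iff g | f, i.e. iff the remainder of f on division by g is 0. Divide f by g (g is monic, so eliminate the leading term of the running remainder at each step):
  leading term 2·x^3: subtract (2·x)·g(x) = 2·x^3 + 8·x^2 + 8·x, leaving x^2 + 4·x + 4
  leading term x^2: subtract (1)·g(x) = x^2 + 4·x + 4, leaving 0
The remainder is 0, so f(x) = g(x) · h(x) with h(x) = 2·x + 1. Hence g | f, i.e. f ∈ (g).

Final answer: YES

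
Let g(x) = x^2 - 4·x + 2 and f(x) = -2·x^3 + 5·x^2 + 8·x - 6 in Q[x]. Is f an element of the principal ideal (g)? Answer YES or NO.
In Q[x] the ideal (g) consists of all multiples of g, so f ∈ (g) iff g | f, i.e. iff the remainder of f on division by g is 0. Divide f by g (g is monic, so eliminate the leading term of the running remainder at each step):
  leading term -2·x^3: subtract (-2·x)·g(x) = -2·x^3 + 8·x^2 - 4·x, leaving -3·x^2 + 12·x - 6
  leading term -3·x^2: subtract (-3)·g(x) = -3·x^2 + 12·x - 6, leaving 0
The remainder is 0, so f(x) = g(x) · h(x) with h(x) = -2·x - 3. Hence g | f, i.e. f ∈ (g).

Final answer: YES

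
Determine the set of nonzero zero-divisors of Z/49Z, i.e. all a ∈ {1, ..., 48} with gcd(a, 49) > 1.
nonzero zero-divisors of Z/49Z = {7, 14, 21, 28, 35, 42}

An element a ∈ Z/49Z (with a ≠ 0) is a zero-divisor iff gcd(a, 49) > 1 (because a is a unit precisely when gcd(a, n) = 1, and in Z/nZ every nonzero, non-unit element is a zero-divisor). Scan a = 1, ..., 48 and keep those with gcd(a, 49) > 1:
  gcd(7, 49) = 7, gcd(14, 49) = 7, gcd(21, 49) = 7, gcd(28, 49) = 7, gcd(35, 49) = 7, gcd(42, 49) = 7.
All other a ∈ {1, ..., 48} have gcd(a, 49) = 1 and are units. So the nonzero zero-divisors are exactly the 6 values of a appearing in this scan.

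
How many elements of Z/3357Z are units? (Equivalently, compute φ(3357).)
An element a ∈ Z/3357Z is a unit iff gcd(a, 3357) = 1, so the number of units is φ(3357). φ is multiplicative, with φ(p^e) = p^e − p^(e−1). Factorise 3357 = 3^2 · 373. Then
  φ(3357) = (3^2 − 3^1) · (373 − 1) = 6 · 372 = 2232.

Final answer: Z/3357Z has φ(3357) = 2232 units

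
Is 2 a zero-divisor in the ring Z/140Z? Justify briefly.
gcd(2, 140) = 2 > 1, so 2 is not a unit in Z/140Z. In Z/nZ every nonzero non-unit is a zero-divisor: explicitly, take b = 140/gcd = 70 ≠ 0 (mod 140); then 2·70 = 140 = 1·140, i.e. 2·70 ≡ 0 (mod 140). So 2 is a zero-divisor.

Final answer: YES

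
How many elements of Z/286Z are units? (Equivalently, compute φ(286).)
Z/286Z has φ(286) = 120 units

An element a ∈ Z/286Z is a unit iff gcd(a, 286) = 1, so the number of units is φ(286). φ is multiplicative, with φ(p^e) = p^e − p^(e−1). Factorise 286 = 2 · 11 · 13. Then
  φ(286) = (2 − 1) · (11 − 1) · (13 − 1) = 1 · 10 · 12 = 120.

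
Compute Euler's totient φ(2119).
φ(2119) = 1944

φ is multiplicative, with φ(p^e) = p^e − p^(e−1). Factorise 2119 = 13 · 163. Then
  φ(2119) = (13 − 1) · (163 − 1) = 12 · 162 = 1944.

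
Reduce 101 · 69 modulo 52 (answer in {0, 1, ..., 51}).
1

Reduce the factors first: 101 ≡ 49, 69 ≡ 17 (mod 52), so 101 · 69 ≡ 49 · 17 (mod 52). 49 · 17 = 833. Dividing by 52: 833 = 16·52 + 1. So (101 · 69) mod 52 = 1.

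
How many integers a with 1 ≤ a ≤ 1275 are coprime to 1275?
The number of a ∈ {1, ..., 1275} with gcd(a, 1275) = 1 is by definition Euler's totient φ(1275). φ is multiplicative, with φ(p^e) = p^e − p^(e−1). Factorise 1275 = 3 · 5^2 · 17. Then
  φ(1275) = (3 − 1) · (5^2 − 5^1) · (17 − 1) = 2 · 20 · 16 = 640.
So there are 640 such integers.

Final answer: 640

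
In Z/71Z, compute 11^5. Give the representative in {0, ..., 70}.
23

Use repeated squaring. Binary(5) = 101. Walk through the bits of the exponent 5 left-to-right: at each bit after the leading one, square the running value, then multiply by 11 if the bit is 1 (always reducing mod 71):
  bit 1 = 1 (leading): start with 11.
  bit 2 = 0: square 11^2 = 121 ≡ 50 (mod 71).
  bit 3 = 1: square 50^2 = 2500 ≡ 15; bit is 1, so multiply 15·11 = 165 ≡ 23 (mod 71).
Final value: 11^5 ≡ 23 (mod 71).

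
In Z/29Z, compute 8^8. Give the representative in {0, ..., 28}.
Use repeated squaring. Binary(8) = 1000. Walk through the bits of the exponent 8 left-to-right: at each bit after the leading one, square the running value, then multiply by 8 if the bit is 1 (always reducing mod 29):
  bit 1 = 1 (leading): start with 8.
  bit 2 = 0: square 8^2 = 64 ≡ 6 (mod 29).
  bit 3 = 0: square 6^2 = 36 ≡ 7 (mod 29).
  bit 4 = 0: square 7^2 = 49 ≡ 20 (mod 29).
Final value: 8^8 ≡ 20 (mod 29).

Final answer: 20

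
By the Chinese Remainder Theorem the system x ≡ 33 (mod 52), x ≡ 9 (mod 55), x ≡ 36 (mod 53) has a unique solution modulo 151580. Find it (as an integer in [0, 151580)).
x ≡ 60509 (mod 151580); the representative in [0, 151580) is 60509

The moduli 52, 55, 53 are pairwise coprime, so by the CRT there is a unique solution mod 52·55·53 = 151580.
Solve by successive substitution. Start with x ≡ 33 (mod 52).
  Combine with x ≡ 9 (mod 55): write x = 33 + 52·t and require 33 + 52·t ≡ 9 (mod 55), i.e. 52·t ≡ 9 − 33 ≡ 31 (mod 55). Since 52^(−1) ≡ 18 (mod 55), t ≡ 18·31 ≡ 8 (mod 55). So x ≡ 33 + 52·8 = 449 (mod 2860).
  Combine with x ≡ 36 (mod 53): write x = 449 + 2860·t and require 449 + 2860·t ≡ 36 (mod 53), i.e. 2860·t ≡ 36 − 449 ≡ 11 (mod 53). Since 2860^(−1) ≡ 26 (mod 53) (2860 ≡ 51 (mod 53)), t ≡ 26·11 ≡ 21 (mod 53). So x ≡ 449 + 2860·21 = 60509 (mod 151580).
Unique solution in [0, 151580): x = 60509.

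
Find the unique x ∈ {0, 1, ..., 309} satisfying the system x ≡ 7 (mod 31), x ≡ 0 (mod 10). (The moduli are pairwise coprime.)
The moduli 31, 10 are pairwise coprime, so by the CRT there is a unique solution mod 31·10 = 310.
Solve by successive substitution. Start with x ≡ 7 (mod 31).
  Combine with x ≡ 0 (mod 10): write x = 7 + 31·t and require 7 + 31·t ≡ 0 (mod 10), i.e. 31·t ≡ 0 − 7 ≡ 3 (mod 10). Since 31^(−1) ≡ 1 (mod 10) (31 ≡ 1 (mod 10)), t ≡ 1·3 ≡ 3 (mod 10). So x ≡ 7 + 31·3 = 100 (mod 310).
Unique solution in [0, 310): x = 100.

Final answer: x ≡ 100 (mod 310); the representative in [0, 310) is 100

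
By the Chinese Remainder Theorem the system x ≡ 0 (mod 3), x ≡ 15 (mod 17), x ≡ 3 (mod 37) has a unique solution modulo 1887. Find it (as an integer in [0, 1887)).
x ≡ 780 (mod 1887); the representative in [0, 1887) is 780

The moduli 3, 17, 37 are pairwise coprime, so by the CRT there is a unique solution mod 3·17·37 = 1887.
Solve by successive substitution. Start with x ≡ 0 (mod 3).
  Combine with x ≡ 15 (mod 17): write x = 3·t and require 3·t ≡ 15 (mod 17). Since 3^(−1) ≡ 6 (mod 17), t ≡ 6·15 ≡ 5 (mod 17). So x ≡ 3·5 = 15 (mod 51).
  Combine with x ≡ 3 (mod 37): write x = 15 + 51·t and require 15 + 51·t ≡ 3 (mod 37), i.e. 51·t ≡ 3 − 15 ≡ 25 (mod 37). Since 51^(−1) ≡ 8 (mod 37) (51 ≡ 14 (mod 37)), t ≡ 8·25 ≡ 15 (mod 37). So x ≡ 15 + 51·15 = 780 (mod 1887).
Unique solution in [0, 1887): x = 780.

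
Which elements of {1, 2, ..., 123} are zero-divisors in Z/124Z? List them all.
An element a ∈ Z/124Z (with a ≠ 0) is a zero-divisor iff gcd(a, 124) > 1 (because a is a unit precisely when gcd(a, n) = 1, and in Z/nZ every nonzero, non-unit element is a zero-divisor). Scan a = 1, ..., 123 and keep those with gcd(a, 124) > 1:
  gcd(2, 124) = 2, gcd(4, 124) = 4, gcd(6, 124) = 2, gcd(8, 124) = 4, gcd(10, 124) = 2, gcd(12, 124) = 4, gcd(14, 124) = 2, gcd(16, 124) = 4, gcd(18, 124) = 2, gcd(20, 124) = 4, gcd(22, 124) = 2, gcd(24, 124) = 4, gcd(26, 124) = 2, gcd(28, 124) = 4, gcd(30, 124) = 2, gcd(31, 124) = 31, gcd(32, 124) = 4, gcd(34, 124) = 2, gcd(36, 124) = 4, gcd(38, 124) = 2, gcd(40, 124) = 4, gcd(42, 124) = 2, gcd(44, 124) = 4, gcd(46, 124) = 2, gcd(48, 124) = 4, gcd(50, 124) = 2, gcd(52, 124) = 4, gcd(54, 124) = 2, gcd(56, 124) = 4, gcd(58, 124) = 2, gcd(60, 124) = 4, gcd(62, 124) = 62, gcd(64, 124) = 4, gcd(66, 124) = 2, gcd(68, 124) = 4, gcd(70, 124) = 2, gcd(72, 124) = 4, gcd(74, 124) = 2, gcd(76, 124) = 4, gcd(78, 124) = 2, gcd(80, 124) = 4, gcd(82, 124) = 2, gcd(84, 124) = 4, gcd(86, 124) = 2, gcd(88, 124) = 4, gcd(90, 124) = 2, gcd(92, 124) = 4, gcd(93, 124) = 31, gcd(94, 124) = 2, gcd(96, 124) = 4, gcd(98, 124) = 2, gcd(100, 124) = 4, gcd(102, 124) = 2, gcd(104, 124) = 4, gcd(106, 124) = 2, gcd(108, 124) = 4, gcd(110, 124) = 2, gcd(112, 124) = 4, gcd(114, 124) = 2, gcd(116, 124) = 4, gcd(118, 124) = 2, gcd(120, 124) = 4, gcd(122, 124) = 2.
All other a ∈ {1, ..., 123} have gcd(a, 124) = 1 and are units. So the nonzero zero-divisors are exactly the 63 values of a appearing in this scan.

Final answer: nonzero zero-divisors of Z/124Z = {2, 4, 6, 8, 10, 12, 14, 16, 18, 20, 22, 24, 26, 28, 30, 31, 32, 34, 36, 38, 40, 42, 44, 46, 48, 50, 52, 54, 56, 58, 60, 62, 64, 66, 68, 70, 72, 74, 76, 78, 80, 82, 84, 86, 88, 90, 92, 93, 94, 96, 98, 100, 102, 104, 106, 108, 110, 112, 114, 116, 118, 120, 122}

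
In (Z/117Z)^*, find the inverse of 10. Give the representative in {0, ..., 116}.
10^(−1) ≡ 82 (mod 117)

Apply the extended Euclidean algorithm to (117, 10), tracking rows (r, s, t) with s·117 + t·10 = r. Each division r_prev = q·r_cur + r_new produces the new row as (previous row) − q·(current row):
  row A: (117, 1, 0)   [1·117 + 0·10 = 117]
  row B: (10, 0, 1)   [0·117 + 1·10 = 10]
  117 = 11·10 + 7   → row C = row A − 11·row B = (7, 1, −11)   [check: 1·117 − 11·10 = 7]
  10 = 1·7 + 3   → row D = row B − 1·row C = (3, −1, 12)   [check: −1·117 + 12·10 = 3]
  7 = 2·3 + 1   → row E = row C − 2·row D = (1, 3, −35)   [check: 3·117 − 35·10 = 1]
  3 = 3·1 + 0   → remainder 0, stop. gcd = 1 (last nonzero row E).
The gcd is 1, so 10 is invertible mod 117. The last nonzero row gives 3·117 − 35·10 = 1, so t = −35. So 10^(−1) ≡ −35 ≡ 82 (mod 117). Verify: 10 · 82 = 820 ≡ 1 (mod 117). ✓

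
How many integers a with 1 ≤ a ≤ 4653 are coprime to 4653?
2760

The number of a ∈ {1, ..., 4653} with gcd(a, 4653) = 1 is by definition Euler's totient φ(4653). φ is multiplicative, with φ(p^e) = p^e − p^(e−1). Factorise 4653 = 3^2 · 11 · 47. Then
  φ(4653) = (3^2 − 3^1) · (11 − 1) · (47 − 1) = 6 · 10 · 46 = 2760.
So there are 2760 such integers.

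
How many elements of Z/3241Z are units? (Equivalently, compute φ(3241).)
Z/3241Z has φ(3241) = 2772 units

An element a ∈ Z/3241Z is a unit iff gcd(a, 3241) = 1, so the number of units is φ(3241). φ is multiplicative, with φ(p^e) = p^e − p^(e−1). Factorise 3241 = 7 · 463. Then
  φ(3241) = (7 − 1) · (463 − 1) = 6 · 462 = 2772.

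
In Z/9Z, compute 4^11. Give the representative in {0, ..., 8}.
7

Use repeated squaring. Binary(11) = 1011. Walk through the bits of the exponent 11 left-to-right: at each bit after the leading one, square the running value, then multiply by 4 if the bit is 1 (always reducing mod 9):
  bit 1 = 1 (leading): start with 4.
  bit 2 = 0: square 4^2 = 16 ≡ 7 (mod 9).
  bit 3 = 1: square 7^2 = 49 ≡ 4; bit is 1, so multiply 4·4 = 16 ≡ 7 (mod 9).
  bit 4 = 1: square 7^2 = 49 ≡ 4; bit is 1, so multiply 4·4 = 16 ≡ 7 (mod 9).
Final value: 4^11 ≡ 7 (mod 9).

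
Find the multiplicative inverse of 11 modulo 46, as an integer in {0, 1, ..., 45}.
Apply the extended Euclidean algorithm to (46, 11), tracking rows (r, s, t) with s·46 + t·11 = r. Each division r_prev = q·r_cur + r_new produces the new row as (previous row) − q·(current row):
  row A: (46, 1, 0)   [1·46 + 0·11 = 46]
  row B: (11, 0, 1)   [0·46 + 1·11 = 11]
  46 = 4·11 + 2   → row C = row A − 4·row B = (2, 1, −4)   [check: 1·46 − 4·11 = 2]
  11 = 5·2 + 1   → row D = row B − 5·row C = (1, −5, 21)   [check: −5·46 + 21·11 = 1]
  2 = 2·1 + 0   → remainder 0, stop. gcd = 1 (last nonzero row D).
The gcd is 1, so 11 is invertible mod 46. The last nonzero row gives −5·46 + 21·11 = 1, so t = 21. So 11^(−1) ≡ 21 (mod 46). Verify: 11 · 21 = 231 ≡ 1 (mod 46). ✓

Final answer: 11^(−1) ≡ 21 (mod 46)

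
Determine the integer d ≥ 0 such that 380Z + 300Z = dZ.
In the PID Z, (a, b) is generated by gcd(a, b). Compute gcd(380, 300) with the extended Euclidean algorithm, tracking rows (r, s, t) with s·380 + t·300 = r:
  row A: (380, 1, 0)   [1·380 + 0·300 = 380]
  row B: (300, 0, 1)   [0·380 + 1·300 = 300]
  380 = 1·300 + 80   → row C = row A − 1·row B = (80, 1, −1)   [check: 1·380 − 1·300 = 80]
  300 = 3·80 + 60   → row D = row B − 3·row C = (60, −3, 4)   [check: −3·380 + 4·300 = 60]
  80 = 1·60 + 20   → row E = row C − 1·row D = (20, 4, −5)   [check: 4·380 − 5·300 = 20]
  60 = 3·20 + 0   → remainder 0, stop. gcd = 20 (last nonzero row E).
So gcd(380, 300) = 20, with Bézout identity 4·380 − 5·300 = 20. Containment (⊇): the Bézout identity exhibits 20 as an element of (380, 300), giving (20) ⊆ (380, 300). Containment (⊆): since 20 | 380 and 20 | 300 (380 = 20·19, 300 = 20·15), every Z-linear combination of 380 and 300 is divisible by 20, so (380, 300) ⊆ (20). Therefore (380, 300) = (20), d = 20.

Final answer: (380, 300) = (20); d = 20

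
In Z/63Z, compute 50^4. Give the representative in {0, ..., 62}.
Use repeated squaring. Binary(4) = 100. Walk through the bits of the exponent 4 left-to-right: at each bit after the leading one, square the running value, then multiply by 50 if the bit is 1 (always reducing mod 63):
  bit 1 = 1 (leading): start with 50.
  bit 2 = 0: square 50^2 = 2500 ≡ 43 (mod 63).
  bit 3 = 0: square 43^2 = 1849 ≡ 22 (mod 63).
Final value: 50^4 ≡ 22 (mod 63).

Final answer: 22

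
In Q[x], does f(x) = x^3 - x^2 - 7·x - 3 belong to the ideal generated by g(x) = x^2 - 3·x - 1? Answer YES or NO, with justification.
NO

In Q[x] the ideal (g) consists of all multiples of g, so f ∈ (g) iff g | f, i.e. iff the remainder of f on division by g is 0. Divide f by g (g is monic, so eliminate the leading term of the running remainder at each step):
  leading term x^3: subtract (x)·g(x) = x^3 - 3·x^2 - x, leaving 2·x^2 - 6·x - 3
  leading term 2·x^2: subtract (2)·g(x) = 2·x^2 - 6·x - 2, leaving -1
The remainder r(x) = -1 ≠ 0 (and deg r < deg g), so g ∤ f, i.e. f ∉ (g).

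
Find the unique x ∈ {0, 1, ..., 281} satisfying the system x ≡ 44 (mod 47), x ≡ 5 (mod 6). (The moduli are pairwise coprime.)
The moduli 47, 6 are pairwise coprime, so by the CRT there is a unique solution mod 47·6 = 282.
Solve by successive substitution. Start with x ≡ 44 (mod 47).
  Combine with x ≡ 5 (mod 6): write x = 44 + 47·t and require 44 + 47·t ≡ 5 (mod 6), i.e. 47·t ≡ 5 − 44 ≡ 3 (mod 6). Since 47^(−1) ≡ 5 (mod 6) (47 ≡ 5 (mod 6)), t ≡ 5·3 ≡ 3 (mod 6). So x ≡ 44 + 47·3 = 185 (mod 282).
Unique solution in [0, 282): x = 185.

Final answer: x ≡ 185 (mod 282); the representative in [0, 282) is 185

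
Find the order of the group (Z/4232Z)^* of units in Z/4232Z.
|(Z/4232Z)^*| = 2024

(Z/4232Z)^* consists of the classes a with gcd(a, 4232) = 1, so its order is φ(4232). φ is multiplicative, with φ(p^e) = p^e − p^(e−1). Factorise 4232 = 2^3 · 23^2. Then
  φ(4232) = (2^3 − 2^2) · (23^2 − 23^1) = 4 · 506 = 2024.
Thus |(Z/4232Z)^*| = 2024.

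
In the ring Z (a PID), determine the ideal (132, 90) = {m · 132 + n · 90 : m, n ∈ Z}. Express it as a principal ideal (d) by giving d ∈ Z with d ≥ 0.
(132, 90) = (6); d = 6

In the PID Z, (a, b) is generated by gcd(a, b). Compute gcd(132, 90) with the extended Euclidean algorithm, tracking rows (r, s, t) with s·132 + t·90 = r:
  row A: (132, 1, 0)   [1·132 + 0·90 = 132]
  row B: (90, 0, 1)   [0·132 + 1·90 = 90]
  132 = 1·90 + 42   → row C = row A − 1·row B = (42, 1, −1)   [check: 1·132 − 1·90 = 42]
  90 = 2·42 + 6   → row D = row B − 2·row C = (6, −2, 3)   [check: −2·132 + 3·90 = 6]
  42 = 7·6 + 0   → remainder 0, stop. gcd = 6 (last nonzero row D).
So gcd(132, 90) = 6, with Bézout identity −2·132 + 3·90 = 6. Containment (⊇): the Bézout identity exhibits 6 as an element of (132, 90), giving (6) ⊆ (132, 90). Containment (⊆): since 6 | 132 and 6 | 90 (132 = 6·22, 90 = 6·15), every Z-linear combination of 132 and 90 is divisible by 6, so (132, 90) ⊆ (6). Therefore (132, 90) = (6), d = 6.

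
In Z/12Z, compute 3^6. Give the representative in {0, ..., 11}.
Use repeated squaring. Binary(6) = 110. Walk through the bits of the exponent 6 left-to-right: at each bit after the leading one, square the running value, then multiply by 3 if the bit is 1 (always reducing mod 12):
  bit 1 = 1 (leading): start with 3.
  bit 2 = 1: square 3^2 = 9; bit is 1, so multiply 9·3 = 27 ≡ 3 (mod 12).
  bit 3 = 0: square 3^2 = 9 (mod 12).
Final value: 3^6 ≡ 9 (mod 12).

Final answer: 9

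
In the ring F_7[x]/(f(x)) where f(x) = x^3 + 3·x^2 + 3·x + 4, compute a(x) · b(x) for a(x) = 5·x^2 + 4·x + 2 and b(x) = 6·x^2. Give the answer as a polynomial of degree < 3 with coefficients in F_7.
a · b ≡ x^2 + x + 5 (mod f(x))

Multiply as integer polynomials: a · b = 30·x^4 + 24·x^3 + 12·x^2. Reducing coefficients mod 7: a · b ≡ 2·x^4 + 3·x^3 + 5·x^2. Now divide by f(x) = x^3 + 3·x^2 + 3·x + 4 in F_7[x], eliminating the leading term at each step:
  leading term 2·x^4: subtract (2·x)·f(x) = 2·x^4 + 6·x^3 + 6·x^2 + x, leaving 4·x^3 + 6·x^2 + 6·x (coefficients mod 7)
  leading term 4·x^3: subtract (4)·f(x) = 4·x^3 + 5·x^2 + 5·x + 2, leaving x^2 + x + 5 (coefficients mod 7)
The degree is now < 3, so this is the remainder. Hence a · b ≡ x^2 + x + 5 in F_7[x]/(f).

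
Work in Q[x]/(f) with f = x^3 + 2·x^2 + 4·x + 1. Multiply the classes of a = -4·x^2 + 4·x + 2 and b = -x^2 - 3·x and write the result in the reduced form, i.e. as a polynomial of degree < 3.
First multiply in Q[x] without reducing: a · b = 4·x^4 + 8·x^3 - 14·x^2 - 6·x. Now divide by f(x) = x^3 + 2·x^2 + 4·x + 1, eliminating the leading term at each step:
  leading term 4·x^4: subtract (4·x)·f(x) = 4·x^4 + 8·x^3 + 16·x^2 + 4·x, leaving -30·x^2 - 10·x
The degree is now < 3, so this is the remainder. Hence a · b ≡ -30·x^2 - 10·x in Q[x]/(f).

Final answer: a · b ≡ -30·x^2 - 10·x (mod f(x))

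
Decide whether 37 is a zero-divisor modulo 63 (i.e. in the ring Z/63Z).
gcd(37, 63) = 1, so 37 is a unit in Z/63Z (it has a multiplicative inverse). A unit cannot be a zero-divisor: if 37·b ≡ 0 then multiplying both sides by 37^(−1) gives b ≡ 0. So 37 is not a zero-divisor.

Final answer: NO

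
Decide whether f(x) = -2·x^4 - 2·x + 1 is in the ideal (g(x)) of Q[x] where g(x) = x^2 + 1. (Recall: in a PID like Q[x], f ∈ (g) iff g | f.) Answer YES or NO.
NO

In Q[x] the ideal (g) consists of all multiples of g, so f ∈ (g) iff g | f, i.e. iff the remainder of f on division by g is 0. Divide f by g (g is monic, so eliminate the leading term of the running remainder at each step):
  leading term -2·x^4: subtract (-2·x^2)·g(x) = -2·x^4 - 2·x^2, leaving 2·x^2 - 2·x + 1
  leading term 2·x^2: subtract (2)·g(x) = 2·x^2 + 2, leaving -2·x - 1
The remainder r(x) = -2·x - 1 ≠ 0 (and deg r < deg g), so g ∤ f, i.e. f ∉ (g).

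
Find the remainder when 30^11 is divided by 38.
26

Use repeated squaring. Binary(11) = 1011. Walk through the bits of the exponent 11 left-to-right: at each bit after the leading one, square the running value, then multiply by 30 if the bit is 1 (always reducing mod 38):
  bit 1 = 1 (leading): start with 30.
  bit 2 = 0: square 30^2 = 900 ≡ 26 (mod 38).
  bit 3 = 1: square 26^2 = 676 ≡ 30; bit is 1, so multiply 30·30 = 900 ≡ 26 (mod 38).
  bit 4 = 1: square 26^2 = 676 ≡ 30; bit is 1, so multiply 30·30 = 900 ≡ 26 (mod 38).
Final value: 30^11 ≡ 26 (mod 38).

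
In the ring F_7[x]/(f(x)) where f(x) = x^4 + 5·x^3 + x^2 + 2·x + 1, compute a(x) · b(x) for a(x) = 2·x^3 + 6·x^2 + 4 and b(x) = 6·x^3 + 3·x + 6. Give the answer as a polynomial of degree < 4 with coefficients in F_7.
a · b ≡ 2·x^3 + 4·x + 1 (mod f(x))

Multiply as integer polynomials: a · b = 12·x^6 + 36·x^5 + 6·x^4 + 54·x^3 + 36·x^2 + 12·x + 24. Reducing coefficients mod 7: a · b ≡ 5·x^6 + x^5 + 6·x^4 + 5·x^3 + x^2 + 5·x + 3. Now divide by f(x) = x^4 + 5·x^3 + x^2 + 2·x + 1 in F_7[x], eliminating the leading term at each step:
  leading term 5·x^6: subtract (5·x^2)·f(x) = 5·x^6 + 4·x^5 + 5·x^4 + 3·x^3 + 5·x^2, leaving 4·x^5 + x^4 + 2·x^3 + 3·x^2 + 5·x + 3 (coefficients mod 7)
  leading term 4·x^5: subtract (4·x)·f(x) = 4·x^5 + 6·x^4 + 4·x^3 + x^2 + 4·x, leaving 2·x^4 + 5·x^3 + 2·x^2 + x + 3 (coefficients mod 7)
  leading term 2·x^4: subtract (2)·f(x) = 2·x^4 + 3·x^3 + 2·x^2 + 4·x + 2, leaving 2·x^3 + 4·x + 1 (coefficients mod 7)
The degree is now < 4, so this is the remainder. Hence a · b ≡ 2·x^3 + 4·x + 1 in F_7[x]/(f).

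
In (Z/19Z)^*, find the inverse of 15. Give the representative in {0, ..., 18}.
Apply the extended Euclidean algorithm to (19, 15), tracking rows (r, s, t) with s·19 + t·15 = r. Each division r_prev = q·r_cur + r_new produces the new row as (previous row) − q·(current row):
  row A: (19, 1, 0)   [1·19 + 0·15 = 19]
  row B: (15, 0, 1)   [0·19 + 1·15 = 15]
  19 = 1·15 + 4   → row C = row A − 1·row B = (4, 1, −1)   [check: 1·19 − 1·15 = 4]
  15 = 3·4 + 3   → row D = row B − 3·row C = (3, −3, 4)   [check: −3·19 + 4·15 = 3]
  4 = 1·3 + 1   → row E = row C − 1·row D = (1, 4, −5)   [check: 4·19 − 5·15 = 1]
  3 = 3·1 + 0   → remainder 0, stop. gcd = 1 (last nonzero row E).
The gcd is 1, so 15 is invertible mod 19. The last nonzero row gives 4·19 − 5·15 = 1, so t = −5. So 15^(−1) ≡ −5 ≡ 14 (mod 19). Verify: 15 · 14 = 210 ≡ 1 (mod 19). ✓

Final answer: 15^(−1) ≡ 14 (mod 19)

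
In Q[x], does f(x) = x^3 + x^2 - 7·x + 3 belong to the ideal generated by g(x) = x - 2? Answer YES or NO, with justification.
In Q[x] the ideal (g) consists of all multiples of g, so f ∈ (g) iff g | f, i.e. iff the remainder of f on division by g is 0. Divide f by g (g is monic, so eliminate the leading term of the running remainder at each step):
  leading term x^3: subtract (x^2)·g(x) = x^3 - 2·x^2, leaving 3·x^2 - 7·x + 3
  leading term 3·x^2: subtract (3·x)·g(x) = 3·x^2 - 6·x, leaving 3 - x
  leading term -x: subtract (-1)·g(x) = 2 - x, leaving 1
The remainder r(x) = 1 ≠ 0 (and deg r < deg g), so g ∤ f, i.e. f ∉ (g).

Final answer: NO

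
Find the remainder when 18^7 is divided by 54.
Use repeated squaring. Binary(7) = 111. Walk through the bits of the exponent 7 left-to-right: at each bit after the leading one, square the running value, then multiply by 18 if the bit is 1 (always reducing mod 54):
  bit 1 = 1 (leading): start with 18.
  bit 2 = 1: square 18^2 = 324 ≡ 0; bit is 1, so multiply 0·18 = 0 (mod 54).
  bit 3 = 1: square 0^2 = 0; bit is 1, so multiply 0·18 = 0 (mod 54).
Final value: 18^7 ≡ 0 (mod 54).

Final answer: 0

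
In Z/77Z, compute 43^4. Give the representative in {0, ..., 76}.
1

Use repeated squaring. Binary(4) = 100. Walk through the bits of the exponent 4 left-to-right: at each bit after the leading one, square the running value, then multiply by 43 if the bit is 1 (always reducing mod 77):
  bit 1 = 1 (leading): start with 43.
  bit 2 = 0: square 43^2 = 1849 ≡ 1 (mod 77).
  bit 3 = 0: square 1^2 = 1 (mod 77).
Final value: 43^4 ≡ 1 (mod 77).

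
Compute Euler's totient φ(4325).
φ(4325) = 3440

φ is multiplicative, with φ(p^e) = p^e − p^(e−1). Factorise 4325 = 5^2 · 173. Then
  φ(4325) = (5^2 − 5^1) · (173 − 1) = 20 · 172 = 3440.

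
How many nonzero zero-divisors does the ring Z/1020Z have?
Z/1020Z has 763 nonzero zero-divisors

In Z/1020Z each nonzero element is either a unit (gcd with 1020 is 1) or a zero-divisor (gcd > 1). The number of units is φ(1020): factorise 1020 = 2^2 · 3 · 5 · 17, so φ(1020) = (2^2 − 2^1) · (3 − 1) · (5 − 1) · (17 − 1) = 2 · 2 · 4 · 16 = 256. The nonzero elements number 1020 − 1 = 1019. Hence the nonzero zero-divisors number 1019 − 256 = 763.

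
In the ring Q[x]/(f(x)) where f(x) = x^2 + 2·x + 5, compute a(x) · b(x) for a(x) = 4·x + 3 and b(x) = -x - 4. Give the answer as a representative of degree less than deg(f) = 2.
First multiply in Q[x] without reducing: a · b = -4·x^2 - 19·x - 12. Now divide by f(x) = x^2 + 2·x + 5, eliminating the leading term at each step:
  leading term -4·x^2: subtract (-4)·f(x) = -4·x^2 - 8·x - 20, leaving 8 - 11·x
The degree is now < 2, so this is the remainder. Hence a · b ≡ 8 - 11·x in Q[x]/(f).

Final answer: a · b ≡ 8 - 11·x (mod f(x))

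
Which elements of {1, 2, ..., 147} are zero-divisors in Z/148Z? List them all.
nonzero zero-divisors of Z/148Z = {2, 4, 6, 8, 10, 12, 14, 16, 18, 20, 22, 24, 26, 28, 30, 32, 34, 36, 37, 38, 40, 42, 44, 46, 48, 50, 52, 54, 56, 58, 60, 62, 64, 66, 68, 70, 72, 74, 76, 78, 80, 82, 84, 86, 88, 90, 92, 94, 96, 98, 100, 102, 104, 106, 108, 110, 111, 112, 114, 116, 118, 120, 122, 124, 126, 128, 130, 132, 134, 136, 138, 140, 142, 144, 146}

An element a ∈ Z/148Z (with a ≠ 0) is a zero-divisor iff gcd(a, 148) > 1 (because a is a unit precisely when gcd(a, n) = 1, and in Z/nZ every nonzero, non-unit element is a zero-divisor). Scan a = 1, ..., 147 and keep those with gcd(a, 148) > 1:
  gcd(2, 148) = 2, gcd(4, 148) = 4, gcd(6, 148) = 2, gcd(8, 148) = 4, gcd(10, 148) = 2, gcd(12, 148) = 4, gcd(14, 148) = 2, gcd(16, 148) = 4, gcd(18, 148) = 2, gcd(20, 148) = 4, gcd(22, 148) = 2, gcd(24, 148) = 4, gcd(26, 148) = 2, gcd(28, 148) = 4, gcd(30, 148) = 2, gcd(32, 148) = 4, gcd(34, 148) = 2, gcd(36, 148) = 4, gcd(37, 148) = 37, gcd(38, 148) = 2, gcd(40, 148) = 4, gcd(42, 148) = 2, gcd(44, 148) = 4, gcd(46, 148) = 2, gcd(48, 148) = 4, gcd(50, 148) = 2, gcd(52, 148) = 4, gcd(54, 148) = 2, gcd(56, 148) = 4, gcd(58, 148) = 2, gcd(60, 148) = 4, gcd(62, 148) = 2, gcd(64, 148) = 4, gcd(66, 148) = 2, gcd(68, 148) = 4, gcd(70, 148) = 2, gcd(72, 148) = 4, gcd(74, 148) = 74, gcd(76, 148) = 4, gcd(78, 148) = 2, gcd(80, 148) = 4, gcd(82, 148) = 2, gcd(84, 148) = 4, gcd(86, 148) = 2, gcd(88, 148) = 4, gcd(90, 148) = 2, gcd(92, 148) = 4, gcd(94, 148) = 2, gcd(96, 148) = 4, gcd(98, 148) = 2, gcd(100, 148) = 4, gcd(102, 148) = 2, gcd(104, 148) = 4, gcd(106, 148) = 2, gcd(108, 148) = 4, gcd(110, 148) = 2, gcd(111, 148) = 37, gcd(112, 148) = 4, gcd(114, 148) = 2, gcd(116, 148) = 4, gcd(118, 148) = 2, gcd(120, 148) = 4, gcd(122, 148) = 2, gcd(124, 148) = 4, gcd(126, 148) = 2, gcd(128, 148) = 4, gcd(130, 148) = 2, gcd(132, 148) = 4, gcd(134, 148) = 2, gcd(136, 148) = 4, gcd(138, 148) = 2, gcd(140, 148) = 4, gcd(142, 148) = 2, gcd(144, 148) = 4, gcd(146, 148) = 2.
All other a ∈ {1, ..., 147} have gcd(a, 148) = 1 and are units. So the nonzero zero-divisors are exactly the 75 values of a appearing in this scan.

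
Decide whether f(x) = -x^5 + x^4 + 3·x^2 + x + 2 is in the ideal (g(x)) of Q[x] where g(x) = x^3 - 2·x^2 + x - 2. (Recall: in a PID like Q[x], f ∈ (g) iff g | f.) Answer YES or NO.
In Q[x] the ideal (g) consists of all multiples of g, so f ∈ (g) iff g | f, i.e. iff the remainder of f on division by g is 0. Divide f by g (g is monic, so eliminate the leading term of the running remainder at each step):
  leading term -x^5: subtract (-x^2)·g(x) = -x^5 + 2·x^4 - x^3 + 2·x^2, leaving -x^4 + x^3 + x^2 + x + 2
  leading term -x^4: subtract (-x)·g(x) = -x^4 + 2·x^3 - x^2 + 2·x, leaving -x^3 + 2·x^2 - x + 2
  leading term -x^3: subtract (-1)·g(x) = -x^3 + 2·x^2 - x + 2, leaving 0
The remainder is 0, so f(x) = g(x) · h(x) with h(x) = -x^2 - x - 1. Hence g | f, i.e. f ∈ (g).

Final answer: YES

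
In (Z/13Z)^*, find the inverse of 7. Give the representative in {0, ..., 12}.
7^(−1) ≡ 2 (mod 13)

Apply the extended Euclidean algorithm to (13, 7), tracking rows (r, s, t) with s·13 + t·7 = r. Each division r_prev = q·r_cur + r_new produces the new row as (previous row) − q·(current row):
  row A: (13, 1, 0)   [1·13 + 0·7 = 13]
  row B: (7, 0, 1)   [0·13 + 1·7 = 7]
  13 = 1·7 + 6   → row C = row A − 1·row B = (6, 1, −1)   [check: 1·13 − 1·7 = 6]
  7 = 1·6 + 1   → row D = row B − 1·row C = (1, −1, 2)   [check: −1·13 + 2·7 = 1]
  6 = 6·1 + 0   → remainder 0, stop. gcd = 1 (last nonzero row D).
The gcd is 1, so 7 is invertible mod 13. The last nonzero row gives −1·13 + 2·7 = 1, so t = 2. So 7^(−1) ≡ 2 (mod 13). Verify: 7 · 2 = 14 ≡ 1 (mod 13). ✓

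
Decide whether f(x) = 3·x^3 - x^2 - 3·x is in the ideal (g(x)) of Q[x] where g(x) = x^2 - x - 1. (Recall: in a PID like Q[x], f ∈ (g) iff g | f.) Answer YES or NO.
In Q[x] the ideal (g) consists of all multiples of g, so f ∈ (g) iff g | f, i.e. iff the remainder of f on division by g is 0. Divide f by g (g is monic, so eliminate the leading term of the running remainder at each step):
  leading term 3·x^3: subtract (3·x)·g(x) = 3·x^3 - 3·x^2 - 3·x, leaving 2·x^2
  leading term 2·x^2: subtract (2)·g(x) = 2·x^2 - 2·x - 2, leaving 2·x + 2
The remainder r(x) = 2·x + 2 ≠ 0 (and deg r < deg g), so g ∤ f, i.e. f ∉ (g).

Final answer: NO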